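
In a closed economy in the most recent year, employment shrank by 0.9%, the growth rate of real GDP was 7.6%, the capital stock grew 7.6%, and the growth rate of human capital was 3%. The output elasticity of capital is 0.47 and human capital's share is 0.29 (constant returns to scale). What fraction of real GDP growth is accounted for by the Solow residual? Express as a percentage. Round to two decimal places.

44.39%

Labor's share = 1 − 0.47 − 0.29 = 0.24.
The capital stock: 0.47 × 7.6 = 3.572 pp.
Human capital: 0.29 × 3 = 0.87 pp.
Employment: 0.24 × (-0.9) = -0.216 pp.
TFP growth = 7.6 − 4.226 = 3.374%.
TFP share of growth = 3.374 / 7.6 × 100 = 44.3947%.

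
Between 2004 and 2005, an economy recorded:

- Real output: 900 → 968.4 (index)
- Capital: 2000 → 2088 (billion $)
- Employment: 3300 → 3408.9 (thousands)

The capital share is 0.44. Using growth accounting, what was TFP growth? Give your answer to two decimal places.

3.82%

Real output growth = (968.4 − 900) / 900 = 7.6%.
Capital growth = (2088 − 2000) / 2000 = 4.4%.
Employment growth = (3408.9 − 3300) / 3300 = 3.3%.
Labor's share = 1 − 0.44 = 0.56.
Capital: 0.44 × 4.4 = 1.936 pp.
Employment: 0.56 × 3.3 = 1.848 pp.
TFP growth = 7.6 − 3.784 = 3.816%.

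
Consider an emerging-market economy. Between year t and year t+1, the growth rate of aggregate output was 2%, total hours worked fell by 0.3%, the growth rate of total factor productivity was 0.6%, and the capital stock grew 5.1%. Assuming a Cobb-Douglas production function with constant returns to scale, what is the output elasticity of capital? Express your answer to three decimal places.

gY = gA + α·gK + (1−α)·gL, so gY − gA − gL = α(gK − gL).
2 − 0.6 + 0.3 = α × (5.1 − (-0.3)).
1.7 = 5.4 α, so α = 0.31481.

α = 0.315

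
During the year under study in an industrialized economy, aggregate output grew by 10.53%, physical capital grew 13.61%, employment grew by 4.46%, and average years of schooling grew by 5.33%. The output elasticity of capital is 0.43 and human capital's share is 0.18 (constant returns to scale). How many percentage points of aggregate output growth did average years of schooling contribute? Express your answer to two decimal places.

0.96 percentage points

Contribution = share × growth = 0.18 × 5.33 = 0.9594 pp.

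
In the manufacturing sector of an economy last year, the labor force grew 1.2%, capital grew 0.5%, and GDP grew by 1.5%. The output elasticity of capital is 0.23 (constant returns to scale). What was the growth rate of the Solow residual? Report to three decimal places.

Labor's share = 1 − 0.23 = 0.77.
Capital: 0.23 × 0.5 = 0.115 pp.
The labor force: 0.77 × 1.2 = 0.924 pp.
TFP growth = 1.5 − 1.039 = 0.461%.

0.461%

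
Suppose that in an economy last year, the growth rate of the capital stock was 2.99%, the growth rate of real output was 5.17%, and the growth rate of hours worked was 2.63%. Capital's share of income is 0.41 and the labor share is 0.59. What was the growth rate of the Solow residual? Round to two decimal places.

Labor's share = 1 − 0.41 = 0.59.
The capital stock: 0.41 × 2.99 = 1.2259 pp.
Hours worked: 0.59 × 2.63 = 1.5517 pp.
TFP growth = 5.17 − 2.7776 = 2.3924%.

The Solow residual grew 2.39%.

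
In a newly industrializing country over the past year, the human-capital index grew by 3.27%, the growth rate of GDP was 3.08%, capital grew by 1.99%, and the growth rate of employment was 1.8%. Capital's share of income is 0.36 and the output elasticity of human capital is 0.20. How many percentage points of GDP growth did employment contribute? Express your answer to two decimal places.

0.79

Labor's share = 1 − 0.36 − 0.2 = 0.44.
Contribution = share × growth = 0.44 × 1.8 = 0.792 pp.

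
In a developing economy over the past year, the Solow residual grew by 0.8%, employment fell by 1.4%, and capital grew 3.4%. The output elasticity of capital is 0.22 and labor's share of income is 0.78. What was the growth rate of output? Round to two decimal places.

0.46%

Labor's share = 1 − 0.22 = 0.78.
Capital: 0.22 × 3.4 = 0.748 pp.
Employment: 0.78 × (-1.4) = -1.092 pp.
Output growth = 0.8 + (-0.344) = 0.456%.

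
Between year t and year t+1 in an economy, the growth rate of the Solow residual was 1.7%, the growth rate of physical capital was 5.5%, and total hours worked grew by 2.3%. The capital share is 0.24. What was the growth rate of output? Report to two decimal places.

Labor's share = 1 − 0.24 = 0.76.
Physical capital: 0.24 × 5.5 = 1.32 pp.
Total hours worked: 0.76 × 2.3 = 1.748 pp.
Output growth = 1.7 + 3.068 = 4.768%.

4.77%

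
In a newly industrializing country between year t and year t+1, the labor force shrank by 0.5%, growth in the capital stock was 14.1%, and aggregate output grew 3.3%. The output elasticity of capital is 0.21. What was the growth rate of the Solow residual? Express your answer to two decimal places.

The Solow residual growth was 0.73%.

Labor's share = 1 − 0.21 = 0.79.
The capital stock: 0.21 × 14.1 = 2.961 pp.
The labor force: 0.79 × (-0.5) = -0.395 pp.
TFP growth = 3.3 − 2.566 = 0.734%.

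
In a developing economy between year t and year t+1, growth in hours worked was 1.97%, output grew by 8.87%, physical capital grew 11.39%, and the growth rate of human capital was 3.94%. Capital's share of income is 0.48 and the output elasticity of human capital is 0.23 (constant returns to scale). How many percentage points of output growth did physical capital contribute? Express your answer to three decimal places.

5.467 pp

Contribution = share × growth = 0.48 × 11.39 = 5.4672 pp.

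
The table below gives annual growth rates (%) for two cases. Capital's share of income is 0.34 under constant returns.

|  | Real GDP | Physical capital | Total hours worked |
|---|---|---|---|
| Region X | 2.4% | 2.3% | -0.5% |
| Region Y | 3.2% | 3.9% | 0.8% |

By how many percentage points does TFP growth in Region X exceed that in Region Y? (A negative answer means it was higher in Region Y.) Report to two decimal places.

0.60 percentage points

Labor's share = 1 − 0.34 = 0.66.
Region X: TFP = 2.4 − 0.782 + 0.33 = 1.948%.
Region Y: TFP = 3.2 − 1.326 − 0.528 = 1.346%.
Difference = 1.948 − (1.346) = 0.602 pp.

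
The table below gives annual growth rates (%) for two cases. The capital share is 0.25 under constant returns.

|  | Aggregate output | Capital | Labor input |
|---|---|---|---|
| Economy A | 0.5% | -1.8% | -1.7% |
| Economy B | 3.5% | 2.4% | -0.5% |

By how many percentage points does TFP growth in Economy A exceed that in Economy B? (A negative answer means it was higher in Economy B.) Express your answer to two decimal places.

-1.05 percentage points

Labor's share = 1 − 0.25 = 0.75.
Economy A: TFP = 0.5 + 0.45 + 1.275 = 2.225%.
Economy B: TFP = 3.5 − 0.6 + 0.375 = 3.275%.
Difference = 2.225 − (3.275) = -1.05 pp.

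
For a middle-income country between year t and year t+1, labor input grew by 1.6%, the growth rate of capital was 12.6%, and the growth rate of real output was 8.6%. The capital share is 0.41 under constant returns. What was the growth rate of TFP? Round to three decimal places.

Labor's share = 1 − 0.41 = 0.59.
Capital: 0.41 × 12.6 = 5.166 pp.
Labor input: 0.59 × 1.6 = 0.944 pp.
TFP growth = 8.6 − 6.11 = 2.49%.

2.490%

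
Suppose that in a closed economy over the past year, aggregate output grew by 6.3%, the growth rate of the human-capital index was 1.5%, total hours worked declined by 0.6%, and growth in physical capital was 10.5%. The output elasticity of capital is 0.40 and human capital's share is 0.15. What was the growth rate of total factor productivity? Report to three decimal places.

2.145%

Labor's share = 1 − 0.4 − 0.15 = 0.45.
Physical capital: 0.4 × 10.5 = 4.2 pp.
The human-capital index: 0.15 × 1.5 = 0.225 pp.
Total hours worked: 0.45 × (-0.6) = -0.27 pp.
TFP growth = 6.3 − 4.155 = 2.145%.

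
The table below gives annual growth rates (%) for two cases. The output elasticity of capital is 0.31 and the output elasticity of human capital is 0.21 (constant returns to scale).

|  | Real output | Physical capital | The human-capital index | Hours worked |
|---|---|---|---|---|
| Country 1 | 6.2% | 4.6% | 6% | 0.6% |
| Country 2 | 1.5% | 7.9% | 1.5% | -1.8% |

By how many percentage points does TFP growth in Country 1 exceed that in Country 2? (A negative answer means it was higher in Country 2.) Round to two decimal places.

3.63 percentage points

Labor's share = 1 − 0.31 − 0.21 = 0.48.
Country 1: TFP = 6.2 − 1.426 − 1.26 − 0.288 = 3.226%.
Country 2: TFP = 1.5 − 2.449 − 0.315 + 0.864 = -0.4%.
Difference = 3.226 − (-0.4) = 3.626 pp.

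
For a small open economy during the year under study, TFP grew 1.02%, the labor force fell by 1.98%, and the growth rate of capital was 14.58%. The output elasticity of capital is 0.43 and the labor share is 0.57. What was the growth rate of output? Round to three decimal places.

6.161%

Labor's share = 1 − 0.43 = 0.57.
Capital: 0.43 × 14.58 = 6.2694 pp.
The labor force: 0.57 × (-1.98) = -1.1286 pp.
Output growth = 1.02 + 5.1408 = 6.1608%.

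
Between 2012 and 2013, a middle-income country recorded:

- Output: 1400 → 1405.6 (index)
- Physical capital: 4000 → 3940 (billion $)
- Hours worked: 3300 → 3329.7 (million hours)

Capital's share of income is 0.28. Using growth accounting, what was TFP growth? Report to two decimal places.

TFP growth was 0.17%.

Output growth = (1405.6 − 1400) / 1400 = 0.4%.
Physical capital growth = (3940 − 4000) / 4000 = -1.5%.
Hours worked growth = (3329.7 − 3300) / 3300 = 0.9%.
Labor's share = 1 − 0.28 = 0.72.
Physical capital: 0.28 × (-1.5) = -0.42 pp.
Hours worked: 0.72 × 0.9 = 0.648 pp.
TFP growth = 0.4 − 0.228 = 0.172%.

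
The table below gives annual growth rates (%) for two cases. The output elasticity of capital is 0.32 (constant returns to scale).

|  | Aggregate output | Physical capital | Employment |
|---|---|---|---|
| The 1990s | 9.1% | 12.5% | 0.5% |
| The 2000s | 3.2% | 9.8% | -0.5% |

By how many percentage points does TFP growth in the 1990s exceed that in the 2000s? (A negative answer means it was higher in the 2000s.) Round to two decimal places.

4.36 percentage points

Labor's share = 1 − 0.32 = 0.68.
The 1990s: TFP = 9.1 − 4 − 0.34 = 4.76%.
The 2000s: TFP = 3.2 − 3.136 + 0.34 = 0.404%.
Difference = 4.76 − (0.404) = 4.356 pp.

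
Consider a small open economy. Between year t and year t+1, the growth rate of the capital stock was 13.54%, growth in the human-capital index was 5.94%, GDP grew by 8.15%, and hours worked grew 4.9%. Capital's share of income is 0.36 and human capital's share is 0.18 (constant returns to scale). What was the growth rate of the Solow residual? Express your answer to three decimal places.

Labor's share = 1 − 0.36 − 0.18 = 0.46.
The capital stock: 0.36 × 13.54 = 4.8744 pp.
The human-capital index: 0.18 × 5.94 = 1.0692 pp.
Hours worked: 0.46 × 4.9 = 2.254 pp.
TFP growth = 8.15 − 8.1976 = -0.0476%.

-0.048%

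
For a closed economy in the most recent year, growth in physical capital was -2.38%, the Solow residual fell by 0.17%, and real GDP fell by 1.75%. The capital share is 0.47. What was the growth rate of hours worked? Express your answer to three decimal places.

Labor's share = 1 − 0.47 = 0.53.
gY = gA + 0.47×(-2.38) + 0.53×g.
0.53×g = -1.75 + 0.17 + 1.1186 = -0.4614.
g = -0.4614 / 0.53 = -0.87057%.

-0.871%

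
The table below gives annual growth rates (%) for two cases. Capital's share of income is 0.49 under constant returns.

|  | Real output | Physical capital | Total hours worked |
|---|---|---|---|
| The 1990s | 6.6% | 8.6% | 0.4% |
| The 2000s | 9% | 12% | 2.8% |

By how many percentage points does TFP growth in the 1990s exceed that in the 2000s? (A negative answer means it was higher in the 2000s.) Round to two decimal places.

Labor's share = 1 − 0.49 = 0.51.
The 1990s: TFP = 6.6 − 4.214 − 0.204 = 2.182%.
The 2000s: TFP = 9 − 5.88 − 1.428 = 1.692%.
Difference = 2.182 − (1.692) = 0.49 pp.

0.49 percentage points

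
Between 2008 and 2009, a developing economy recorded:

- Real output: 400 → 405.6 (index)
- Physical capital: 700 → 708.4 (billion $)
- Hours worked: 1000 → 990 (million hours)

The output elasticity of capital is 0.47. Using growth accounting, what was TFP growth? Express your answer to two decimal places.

Real output growth = (405.6 − 400) / 400 = 1.4%.
Physical capital growth = (708.4 − 700) / 700 = 1.2%.
Hours worked growth = (990 − 1000) / 1000 = -1%.
Labor's share = 1 − 0.47 = 0.53.
Physical capital: 0.47 × 1.2 = 0.564 pp.
Hours worked: 0.53 × (-1) = -0.53 pp.
TFP growth = 1.4 − 0.034 = 1.366%.

1.37%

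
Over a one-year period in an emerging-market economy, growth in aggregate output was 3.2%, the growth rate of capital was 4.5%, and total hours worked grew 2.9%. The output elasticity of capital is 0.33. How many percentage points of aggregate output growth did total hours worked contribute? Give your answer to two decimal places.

1.94 percentage points

Labor's share = 1 − 0.33 = 0.67.
Contribution = share × growth = 0.67 × 2.9 = 1.943 pp.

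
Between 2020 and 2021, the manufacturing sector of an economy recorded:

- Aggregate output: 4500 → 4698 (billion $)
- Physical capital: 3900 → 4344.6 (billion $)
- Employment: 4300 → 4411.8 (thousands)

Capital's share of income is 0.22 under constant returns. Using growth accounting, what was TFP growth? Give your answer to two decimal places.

-0.14%

Aggregate output growth = (4698 − 4500) / 4500 = 4.4%.
Physical capital growth = (4344.6 − 3900) / 3900 = 11.4%.
Employment growth = (4411.8 − 4300) / 4300 = 2.6%.
Labor's share = 1 − 0.22 = 0.78.
Physical capital: 0.22 × 11.4 = 2.508 pp.
Employment: 0.78 × 2.6 = 2.028 pp.
TFP growth = 4.4 − 4.536 = -0.136%.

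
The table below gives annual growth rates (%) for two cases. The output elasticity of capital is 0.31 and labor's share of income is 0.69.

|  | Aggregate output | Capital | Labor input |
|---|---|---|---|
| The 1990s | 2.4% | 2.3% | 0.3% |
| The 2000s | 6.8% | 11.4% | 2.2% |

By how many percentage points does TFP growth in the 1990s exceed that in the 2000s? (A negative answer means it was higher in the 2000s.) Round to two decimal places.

-0.27 percentage points

Labor's share = 1 − 0.31 = 0.69.
The 1990s: TFP = 2.4 − 0.713 − 0.207 = 1.48%.
The 2000s: TFP = 6.8 − 3.534 − 1.518 = 1.748%.
Difference = 1.48 − (1.748) = -0.268 pp.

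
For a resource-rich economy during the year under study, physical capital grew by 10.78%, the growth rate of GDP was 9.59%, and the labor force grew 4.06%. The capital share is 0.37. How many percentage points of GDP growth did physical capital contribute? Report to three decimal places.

Contribution = share × growth = 0.37 × 10.78 = 3.9886 pp.

3.989 percentage points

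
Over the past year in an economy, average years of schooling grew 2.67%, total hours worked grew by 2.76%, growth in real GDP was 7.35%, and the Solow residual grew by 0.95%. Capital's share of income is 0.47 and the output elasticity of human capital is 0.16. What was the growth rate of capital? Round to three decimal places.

Capital growth was 10.535%.

Labor's share = 1 − 0.47 − 0.16 = 0.37.
gY = gA + 0.16×2.67 + 0.37×2.76 + 0.47×g.
0.47×g = 7.35 − 0.95 − 1.4484 = 4.9516.
g = 4.9516 / 0.47 = 10.53532%.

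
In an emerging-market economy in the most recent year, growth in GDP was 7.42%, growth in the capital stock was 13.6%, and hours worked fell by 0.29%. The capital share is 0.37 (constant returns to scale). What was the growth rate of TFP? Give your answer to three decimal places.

2.571%

Labor's share = 1 − 0.37 = 0.63.
The capital stock: 0.37 × 13.6 = 5.032 pp.
Hours worked: 0.63 × (-0.29) = -0.1827 pp.
TFP growth = 7.42 − 4.8493 = 2.5707%.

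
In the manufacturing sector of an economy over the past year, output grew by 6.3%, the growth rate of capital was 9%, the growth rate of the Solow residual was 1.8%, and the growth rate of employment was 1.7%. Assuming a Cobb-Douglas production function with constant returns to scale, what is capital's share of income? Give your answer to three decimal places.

α = 0.384

gY = gA + α·gK + (1−α)·gL, so gY − gA − gL = α(gK − gL).
6.3 − 1.8 − 1.7 = α × (9 − 1.7).
2.8 = 7.3 α, so α = 0.38356.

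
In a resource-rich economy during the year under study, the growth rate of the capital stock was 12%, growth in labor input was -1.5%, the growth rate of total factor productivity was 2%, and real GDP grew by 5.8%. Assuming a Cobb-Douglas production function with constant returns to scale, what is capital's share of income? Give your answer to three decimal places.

α = 0.393

gY = gA + α·gK + (1−α)·gL, so gY − gA − gL = α(gK − gL).
5.8 − 2 + 1.5 = α × (12 − (-1.5)).
5.3 = 13.5 α, so α = 0.39259.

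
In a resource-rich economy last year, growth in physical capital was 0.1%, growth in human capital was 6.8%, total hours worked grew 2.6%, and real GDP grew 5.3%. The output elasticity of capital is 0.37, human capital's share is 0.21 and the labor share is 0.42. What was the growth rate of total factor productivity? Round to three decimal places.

Labor's share = 1 − 0.37 − 0.21 = 0.42.
Physical capital: 0.37 × 0.1 = 0.037 pp.
Human capital: 0.21 × 6.8 = 1.428 pp.
Total hours worked: 0.42 × 2.6 = 1.092 pp.
TFP growth = 5.3 − 2.557 = 2.743%.

2.743%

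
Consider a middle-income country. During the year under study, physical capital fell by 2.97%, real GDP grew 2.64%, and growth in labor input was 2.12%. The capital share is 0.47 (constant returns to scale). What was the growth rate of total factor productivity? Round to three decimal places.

2.912%

Labor's share = 1 − 0.47 = 0.53.
Physical capital: 0.47 × (-2.97) = -1.3959 pp.
Labor input: 0.53 × 2.12 = 1.1236 pp.
TFP growth = 2.64 + 0.2723 = 2.9123%.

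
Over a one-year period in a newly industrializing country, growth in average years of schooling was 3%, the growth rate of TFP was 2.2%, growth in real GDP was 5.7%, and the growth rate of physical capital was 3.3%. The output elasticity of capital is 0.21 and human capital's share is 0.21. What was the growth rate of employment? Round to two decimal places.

3.75%

Labor's share = 1 − 0.21 − 0.21 = 0.58.
gY = gA + 0.21×3.3 + 0.21×3 + 0.58×g.
0.58×g = 5.7 − 2.2 − 1.323 = 2.177.
g = 2.177 / 0.58 = 3.7534%.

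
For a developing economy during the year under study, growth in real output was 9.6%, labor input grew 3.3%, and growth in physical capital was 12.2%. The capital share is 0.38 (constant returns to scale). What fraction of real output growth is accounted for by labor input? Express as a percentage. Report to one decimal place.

Labor's share = 1 − 0.38 = 0.62.
Labor input contributed 0.62 × 3.3 = 2.046 pp.
Share of growth = 2.046 / 9.6 × 100 = 21.313%.

21.3%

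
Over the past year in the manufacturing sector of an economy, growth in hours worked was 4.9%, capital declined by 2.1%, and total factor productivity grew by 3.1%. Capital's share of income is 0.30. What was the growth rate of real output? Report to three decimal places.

Labor's share = 1 − 0.3 = 0.7.
Capital: 0.3 × (-2.1) = -0.63 pp.
Hours worked: 0.7 × 4.9 = 3.43 pp.
Output growth = 3.1 + 2.8 = 5.9%.

5.900%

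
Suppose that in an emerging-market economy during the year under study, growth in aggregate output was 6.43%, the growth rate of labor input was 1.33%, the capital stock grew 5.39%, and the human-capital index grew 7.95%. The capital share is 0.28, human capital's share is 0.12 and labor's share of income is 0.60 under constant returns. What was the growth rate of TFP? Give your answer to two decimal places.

Labor's share = 1 − 0.28 − 0.12 = 0.6.
The capital stock: 0.28 × 5.39 = 1.5092 pp.
The human-capital index: 0.12 × 7.95 = 0.954 pp.
Labor input: 0.6 × 1.33 = 0.798 pp.
TFP growth = 6.43 − 3.2612 = 3.1688%.

TFP growth was 3.17%.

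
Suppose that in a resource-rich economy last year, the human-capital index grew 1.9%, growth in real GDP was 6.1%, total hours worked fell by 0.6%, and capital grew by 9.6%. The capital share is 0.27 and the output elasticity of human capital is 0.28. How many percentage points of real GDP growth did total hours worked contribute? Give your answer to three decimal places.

-0.270 pp

Labor's share = 1 − 0.27 − 0.28 = 0.45.
Contribution = share × growth = 0.45 × (-0.6) = -0.27 pp.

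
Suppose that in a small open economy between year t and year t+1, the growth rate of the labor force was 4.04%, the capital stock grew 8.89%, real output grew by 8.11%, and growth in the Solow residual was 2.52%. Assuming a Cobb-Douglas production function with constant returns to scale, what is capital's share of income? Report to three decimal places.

gY = gA + α·gK + (1−α)·gL, so gY − gA − gL = α(gK − gL).
8.11 − 2.52 − 4.04 = α × (8.89 − 4.04).
1.55 = 4.85 α, so α = 0.31959.

α = 0.320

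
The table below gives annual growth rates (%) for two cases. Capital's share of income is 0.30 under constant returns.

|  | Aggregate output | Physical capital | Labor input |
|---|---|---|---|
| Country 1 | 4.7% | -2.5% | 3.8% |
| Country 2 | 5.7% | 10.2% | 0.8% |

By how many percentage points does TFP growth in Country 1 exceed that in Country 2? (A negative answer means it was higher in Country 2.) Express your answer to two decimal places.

Labor's share = 1 − 0.3 = 0.7.
Country 1: TFP = 4.7 + 0.75 − 2.66 = 2.79%.
Country 2: TFP = 5.7 − 3.06 − 0.56 = 2.08%.
Difference = 2.79 − (2.08) = 0.71 pp.

0.71 percentage points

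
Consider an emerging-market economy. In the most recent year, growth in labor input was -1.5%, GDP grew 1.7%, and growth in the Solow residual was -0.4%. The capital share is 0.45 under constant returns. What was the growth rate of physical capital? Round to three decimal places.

Labor's share = 1 − 0.45 = 0.55.
gY = gA + 0.55×(-1.5) + 0.45×g.
0.45×g = 1.7 + 0.4 + 0.825 = 2.925.
g = 2.925 / 0.45 = 6.5%.

Physical capital grew 6.500%.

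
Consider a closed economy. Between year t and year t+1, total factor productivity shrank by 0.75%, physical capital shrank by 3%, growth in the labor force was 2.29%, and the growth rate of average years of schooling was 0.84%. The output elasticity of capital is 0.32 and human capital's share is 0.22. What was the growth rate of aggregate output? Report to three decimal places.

Labor's share = 1 − 0.32 − 0.22 = 0.46.
Physical capital: 0.32 × (-3) = -0.96 pp.
Average years of schooling: 0.22 × 0.84 = 0.1848 pp.
The labor force: 0.46 × 2.29 = 1.0534 pp.
Output growth = -0.75 + 0.2782 = -0.4718%.

-0.472%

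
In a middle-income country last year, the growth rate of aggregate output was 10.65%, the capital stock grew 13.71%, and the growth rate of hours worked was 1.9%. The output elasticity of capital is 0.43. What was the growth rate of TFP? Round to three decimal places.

Labor's share = 1 − 0.43 = 0.57.
The capital stock: 0.43 × 13.71 = 5.8953 pp.
Hours worked: 0.57 × 1.9 = 1.083 pp.
TFP growth = 10.65 − 6.9783 = 3.6717%.

TFP grew 3.672%.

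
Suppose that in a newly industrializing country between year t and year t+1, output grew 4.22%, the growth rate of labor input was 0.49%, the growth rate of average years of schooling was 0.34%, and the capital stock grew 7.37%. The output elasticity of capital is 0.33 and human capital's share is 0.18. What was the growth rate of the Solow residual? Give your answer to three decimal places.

Labor's share = 1 − 0.33 − 0.18 = 0.49.
The capital stock: 0.33 × 7.37 = 2.4321 pp.
Average years of schooling: 0.18 × 0.34 = 0.0612 pp.
Labor input: 0.49 × 0.49 = 0.2401 pp.
TFP growth = 4.22 − 2.7334 = 1.4866%.

The Solow residual growth was 1.487%.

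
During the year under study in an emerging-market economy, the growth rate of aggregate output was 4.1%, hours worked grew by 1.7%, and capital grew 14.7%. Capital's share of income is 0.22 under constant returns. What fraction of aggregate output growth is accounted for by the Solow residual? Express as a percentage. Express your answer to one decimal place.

-11.2%

Labor's share = 1 − 0.22 = 0.78.
Capital: 0.22 × 14.7 = 3.234 pp.
Hours worked: 0.78 × 1.7 = 1.326 pp.
TFP growth = 4.1 − 4.56 = -0.46%.
TFP share of growth = -0.46 / 4.1 × 100 = -11.22%.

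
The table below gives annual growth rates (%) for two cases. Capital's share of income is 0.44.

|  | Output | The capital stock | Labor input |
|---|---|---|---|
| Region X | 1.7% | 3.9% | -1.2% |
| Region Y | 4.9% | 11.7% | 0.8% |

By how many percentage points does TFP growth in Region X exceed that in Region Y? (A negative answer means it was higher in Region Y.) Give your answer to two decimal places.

Labor's share = 1 − 0.44 = 0.56.
Region X: TFP = 1.7 − 1.716 + 0.672 = 0.656%.
Region Y: TFP = 4.9 − 5.148 − 0.448 = -0.696%.
Difference = 0.656 − (-0.696) = 1.352 pp.

1.35 percentage points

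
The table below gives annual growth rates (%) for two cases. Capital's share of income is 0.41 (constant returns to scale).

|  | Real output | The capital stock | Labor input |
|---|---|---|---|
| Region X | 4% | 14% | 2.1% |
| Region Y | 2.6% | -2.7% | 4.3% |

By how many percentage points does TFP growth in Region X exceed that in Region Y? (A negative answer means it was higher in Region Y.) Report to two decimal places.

Labor's share = 1 − 0.41 = 0.59.
Region X: TFP = 4 − 5.74 − 1.239 = -2.979%.
Region Y: TFP = 2.6 + 1.107 − 2.537 = 1.17%.
Difference = -2.979 − (1.17) = -4.149 pp.

-4.15 percentage points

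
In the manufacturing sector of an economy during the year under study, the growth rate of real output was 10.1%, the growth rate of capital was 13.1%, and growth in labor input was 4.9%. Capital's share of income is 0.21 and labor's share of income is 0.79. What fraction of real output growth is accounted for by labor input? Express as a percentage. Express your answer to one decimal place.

Labor's share = 1 − 0.21 = 0.79.
Labor input contributed 0.79 × 4.9 = 3.871 pp.
Share of growth = 3.871 / 10.1 × 100 = 38.327%.

Labor input accounted for 38.3% of growth.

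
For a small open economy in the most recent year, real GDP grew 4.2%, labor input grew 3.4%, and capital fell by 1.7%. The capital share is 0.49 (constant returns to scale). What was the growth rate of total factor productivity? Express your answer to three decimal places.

Labor's share = 1 − 0.49 = 0.51.
Capital: 0.49 × (-1.7) = -0.833 pp.
Labor input: 0.51 × 3.4 = 1.734 pp.
TFP growth = 4.2 − 0.901 = 3.299%.

3.299%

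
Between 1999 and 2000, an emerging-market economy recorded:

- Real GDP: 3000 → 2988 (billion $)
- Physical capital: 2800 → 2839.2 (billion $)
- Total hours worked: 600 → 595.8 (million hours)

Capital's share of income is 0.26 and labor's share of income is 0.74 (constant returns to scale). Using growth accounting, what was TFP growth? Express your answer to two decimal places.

-0.25%

Real GDP growth = (2988 − 3000) / 3000 = -0.4%.
Physical capital growth = (2839.2 − 2800) / 2800 = 1.4%.
Total hours worked growth = (595.8 − 600) / 600 = -0.7%.
Labor's share = 1 − 0.26 = 0.74.
Physical capital: 0.26 × 1.4 = 0.364 pp.
Total hours worked: 0.74 × (-0.7) = -0.518 pp.
TFP growth = -0.4 + 0.154 = -0.246%.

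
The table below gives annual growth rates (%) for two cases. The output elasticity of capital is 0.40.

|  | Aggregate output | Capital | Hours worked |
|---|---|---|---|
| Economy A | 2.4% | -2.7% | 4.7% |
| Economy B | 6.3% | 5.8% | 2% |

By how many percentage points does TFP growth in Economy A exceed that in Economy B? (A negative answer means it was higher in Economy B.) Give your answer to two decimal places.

-2.12 percentage points

Labor's share = 1 − 0.4 = 0.6.
Economy A: TFP = 2.4 + 1.08 − 2.82 = 0.66%.
Economy B: TFP = 6.3 − 2.32 − 1.2 = 2.78%.
Difference = 0.66 − (2.78) = -2.12 pp.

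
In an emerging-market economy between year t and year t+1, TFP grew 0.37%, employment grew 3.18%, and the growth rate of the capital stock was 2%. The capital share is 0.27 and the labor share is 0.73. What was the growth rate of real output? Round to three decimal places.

3.231%

Labor's share = 1 − 0.27 = 0.73.
The capital stock: 0.27 × 2 = 0.54 pp.
Employment: 0.73 × 3.18 = 2.3214 pp.
Output growth = 0.37 + 2.8614 = 3.2314%.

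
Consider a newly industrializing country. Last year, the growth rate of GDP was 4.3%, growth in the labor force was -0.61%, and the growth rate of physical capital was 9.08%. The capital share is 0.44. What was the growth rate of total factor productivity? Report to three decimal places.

Total factor productivity grew 0.646%.

Labor's share = 1 − 0.44 = 0.56.
Physical capital: 0.44 × 9.08 = 3.9952 pp.
The labor force: 0.56 × (-0.61) = -0.3416 pp.
TFP growth = 4.3 − 3.6536 = 0.6464%.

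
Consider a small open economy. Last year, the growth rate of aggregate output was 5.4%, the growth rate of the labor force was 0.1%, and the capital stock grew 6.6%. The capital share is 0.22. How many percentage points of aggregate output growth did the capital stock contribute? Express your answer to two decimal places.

Contribution = share × growth = 0.22 × 6.6 = 1.452 pp.

1.45 pp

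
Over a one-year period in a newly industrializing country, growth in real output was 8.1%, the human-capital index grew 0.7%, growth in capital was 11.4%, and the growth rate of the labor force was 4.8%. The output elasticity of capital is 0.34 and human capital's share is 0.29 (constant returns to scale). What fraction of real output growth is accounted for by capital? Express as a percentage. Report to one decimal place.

Capital accounted for 47.9% of growth.

Capital contributed 0.34 × 11.4 = 3.876 pp.
Share of growth = 3.876 / 8.1 × 100 = 47.852%.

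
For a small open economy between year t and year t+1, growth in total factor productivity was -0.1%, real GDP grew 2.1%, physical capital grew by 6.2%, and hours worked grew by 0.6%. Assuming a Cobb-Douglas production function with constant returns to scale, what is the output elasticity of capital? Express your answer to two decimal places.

gY = gA + α·gK + (1−α)·gL, so gY − gA − gL = α(gK − gL).
2.1 + 0.1 − 0.6 = α × (6.2 − 0.6).
1.6 = 5.6 α, so α = 0.2857.

0.29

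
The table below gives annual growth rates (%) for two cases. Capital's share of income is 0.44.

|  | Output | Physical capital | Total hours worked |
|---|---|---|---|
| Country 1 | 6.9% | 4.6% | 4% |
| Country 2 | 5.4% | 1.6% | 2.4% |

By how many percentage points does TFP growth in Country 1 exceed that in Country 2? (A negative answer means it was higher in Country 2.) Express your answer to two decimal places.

-0.72 percentage points

Labor's share = 1 − 0.44 = 0.56.
Country 1: TFP = 6.9 − 2.024 − 2.24 = 2.636%.
Country 2: TFP = 5.4 − 0.704 − 1.344 = 3.352%.
Difference = 2.636 − (3.352) = -0.716 pp.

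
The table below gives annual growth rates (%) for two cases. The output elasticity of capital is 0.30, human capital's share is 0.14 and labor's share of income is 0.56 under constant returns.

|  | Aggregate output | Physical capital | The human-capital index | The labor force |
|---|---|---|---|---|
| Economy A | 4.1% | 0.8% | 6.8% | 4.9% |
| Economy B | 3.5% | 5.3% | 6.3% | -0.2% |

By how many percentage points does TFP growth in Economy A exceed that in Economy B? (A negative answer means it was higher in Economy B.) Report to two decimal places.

-0.98 percentage points

Labor's share = 1 − 0.3 − 0.14 = 0.56.
Economy A: TFP = 4.1 − 0.24 − 0.952 − 2.744 = 0.164%.
Economy B: TFP = 3.5 − 1.59 − 0.882 + 0.112 = 1.14%.
Difference = 0.164 − (1.14) = -0.976 pp.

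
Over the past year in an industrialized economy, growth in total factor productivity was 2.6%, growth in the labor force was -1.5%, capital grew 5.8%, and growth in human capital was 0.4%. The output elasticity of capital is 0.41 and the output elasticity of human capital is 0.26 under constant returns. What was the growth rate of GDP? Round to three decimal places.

Labor's share = 1 − 0.41 − 0.26 = 0.33.
Capital: 0.41 × 5.8 = 2.378 pp.
Human capital: 0.26 × 0.4 = 0.104 pp.
The labor force: 0.33 × (-1.5) = -0.495 pp.
Output growth = 2.6 + 1.987 = 4.587%.

GDP growth was 4.587%.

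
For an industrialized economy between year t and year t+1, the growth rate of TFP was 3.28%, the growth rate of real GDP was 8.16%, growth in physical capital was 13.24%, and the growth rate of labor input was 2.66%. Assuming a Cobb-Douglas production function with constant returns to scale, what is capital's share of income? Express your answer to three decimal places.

0.210

gY = gA + α·gK + (1−α)·gL, so gY − gA − gL = α(gK − gL).
8.16 − 3.28 − 2.66 = α × (13.24 − 2.66).
2.22 = 10.58 α, so α = 0.20983.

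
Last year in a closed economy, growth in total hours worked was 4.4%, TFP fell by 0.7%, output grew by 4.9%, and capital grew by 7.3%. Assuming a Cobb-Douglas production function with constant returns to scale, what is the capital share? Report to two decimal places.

gY = gA + α·gK + (1−α)·gL, so gY − gA − gL = α(gK − gL).
4.9 + 0.7 − 4.4 = α × (7.3 − 4.4).
1.2 = 2.9 α, so α = 0.4138.

The capital share is 0.41.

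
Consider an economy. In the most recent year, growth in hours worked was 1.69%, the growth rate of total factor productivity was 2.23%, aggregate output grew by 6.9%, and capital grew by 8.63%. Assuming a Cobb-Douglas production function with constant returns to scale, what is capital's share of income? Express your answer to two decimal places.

Capital's share of income is 0.43.

gY = gA + α·gK + (1−α)·gL, so gY − gA − gL = α(gK − gL).
6.9 − 2.23 − 1.69 = α × (8.63 − 1.69).
2.98 = 6.94 α, so α = 0.4294.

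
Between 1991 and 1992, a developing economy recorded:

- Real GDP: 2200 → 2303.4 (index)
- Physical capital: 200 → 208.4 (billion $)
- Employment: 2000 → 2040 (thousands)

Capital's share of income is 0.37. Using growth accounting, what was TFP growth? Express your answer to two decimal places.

TFP grew 1.89%.

Real GDP growth = (2303.4 − 2200) / 2200 = 4.7%.
Physical capital growth = (208.4 − 200) / 200 = 4.2%.
Employment growth = (2040 − 2000) / 2000 = 2%.
Labor's share = 1 − 0.37 = 0.63.
Physical capital: 0.37 × 4.2 = 1.554 pp.
Employment: 0.63 × 2 = 1.26 pp.
TFP growth = 4.7 − 2.814 = 1.886%.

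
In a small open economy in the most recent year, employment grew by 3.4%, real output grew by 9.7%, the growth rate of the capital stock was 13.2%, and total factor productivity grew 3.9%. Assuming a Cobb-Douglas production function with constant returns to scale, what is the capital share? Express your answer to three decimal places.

gY = gA + α·gK + (1−α)·gL, so gY − gA − gL = α(gK − gL).
9.7 − 3.9 − 3.4 = α × (13.2 − 3.4).
2.4 = 9.8 α, so α = 0.2449.

0.245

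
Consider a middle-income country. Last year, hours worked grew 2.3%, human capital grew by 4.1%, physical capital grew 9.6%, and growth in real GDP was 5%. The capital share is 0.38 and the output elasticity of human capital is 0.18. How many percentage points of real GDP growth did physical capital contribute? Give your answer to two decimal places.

3.65

Contribution = share × growth = 0.38 × 9.6 = 3.648 pp.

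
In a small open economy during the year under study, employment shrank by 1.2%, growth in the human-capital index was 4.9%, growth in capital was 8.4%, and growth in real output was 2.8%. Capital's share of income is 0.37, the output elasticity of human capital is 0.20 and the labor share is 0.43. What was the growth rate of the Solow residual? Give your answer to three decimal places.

Labor's share = 1 − 0.37 − 0.2 = 0.43.
Capital: 0.37 × 8.4 = 3.108 pp.
The human-capital index: 0.2 × 4.9 = 0.98 pp.
Employment: 0.43 × (-1.2) = -0.516 pp.
TFP growth = 2.8 − 3.572 = -0.772%.

-0.772%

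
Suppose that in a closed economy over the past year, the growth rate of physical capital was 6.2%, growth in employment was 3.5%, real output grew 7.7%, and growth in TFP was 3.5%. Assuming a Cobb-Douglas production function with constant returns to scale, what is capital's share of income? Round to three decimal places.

gY = gA + α·gK + (1−α)·gL, so gY − gA − gL = α(gK − gL).
7.7 − 3.5 − 3.5 = α × (6.2 − 3.5).
0.7 = 2.7 α, so α = 0.25926.

Capital's share of income is 0.259.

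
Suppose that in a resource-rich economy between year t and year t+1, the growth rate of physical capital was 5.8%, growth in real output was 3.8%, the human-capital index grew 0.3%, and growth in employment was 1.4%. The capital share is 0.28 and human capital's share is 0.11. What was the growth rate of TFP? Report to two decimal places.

1.29%

Labor's share = 1 − 0.28 − 0.11 = 0.61.
Physical capital: 0.28 × 5.8 = 1.624 pp.
The human-capital index: 0.11 × 0.3 = 0.033 pp.
Employment: 0.61 × 1.4 = 0.854 pp.
TFP growth = 3.8 − 2.511 = 1.289%.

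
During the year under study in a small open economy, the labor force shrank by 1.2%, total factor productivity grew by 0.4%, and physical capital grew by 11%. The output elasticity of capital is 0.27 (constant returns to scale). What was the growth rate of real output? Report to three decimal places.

2.494%

Labor's share = 1 − 0.27 = 0.73.
Physical capital: 0.27 × 11 = 2.97 pp.
The labor force: 0.73 × (-1.2) = -0.876 pp.
Output growth = 0.4 + 2.094 = 2.494%.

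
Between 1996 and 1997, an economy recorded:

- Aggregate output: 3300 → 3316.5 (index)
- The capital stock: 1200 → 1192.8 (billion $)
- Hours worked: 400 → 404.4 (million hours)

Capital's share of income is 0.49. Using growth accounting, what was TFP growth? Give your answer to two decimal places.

TFP grew 0.23%.

Aggregate output growth = (3316.5 − 3300) / 3300 = 0.5%.
The capital stock growth = (1192.8 − 1200) / 1200 = -0.6%.
Hours worked growth = (404.4 − 400) / 400 = 1.1%.
Labor's share = 1 − 0.49 = 0.51.
The capital stock: 0.49 × (-0.6) = -0.294 pp.
Hours worked: 0.51 × 1.1 = 0.561 pp.
TFP growth = 0.5 − 0.267 = 0.233%.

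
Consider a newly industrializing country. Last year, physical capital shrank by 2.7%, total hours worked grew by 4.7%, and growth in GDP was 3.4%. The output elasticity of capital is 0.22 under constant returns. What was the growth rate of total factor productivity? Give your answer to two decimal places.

Labor's share = 1 − 0.22 = 0.78.
Physical capital: 0.22 × (-2.7) = -0.594 pp.
Total hours worked: 0.78 × 4.7 = 3.666 pp.
TFP growth = 3.4 − 3.072 = 0.328%.

Total factor productivity growth was 0.33%.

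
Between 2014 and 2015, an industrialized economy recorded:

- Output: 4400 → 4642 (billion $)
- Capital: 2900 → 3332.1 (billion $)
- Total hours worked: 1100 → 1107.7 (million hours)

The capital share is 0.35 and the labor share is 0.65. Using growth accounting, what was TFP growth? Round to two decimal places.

Output growth = (4642 − 4400) / 4400 = 5.5%.
Capital growth = (3332.1 − 2900) / 2900 = 14.9%.
Total hours worked growth = (1107.7 − 1100) / 1100 = 0.7%.
Labor's share = 1 − 0.35 = 0.65.
Capital: 0.35 × 14.9 = 5.215 pp.
Total hours worked: 0.65 × 0.7 = 0.455 pp.
TFP growth = 5.5 − 5.67 = -0.17%.

-0.17%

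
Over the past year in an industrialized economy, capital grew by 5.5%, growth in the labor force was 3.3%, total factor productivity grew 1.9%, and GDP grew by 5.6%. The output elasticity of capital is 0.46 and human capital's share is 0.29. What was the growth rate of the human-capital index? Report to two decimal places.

1.19%

Labor's share = 1 − 0.46 − 0.29 = 0.25.
gY = gA + 0.46×5.5 + 0.25×3.3 + 0.29×g.
0.29×g = 5.6 − 1.9 − 3.355 = 0.345.
g = 0.345 / 0.29 = 1.1897%.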